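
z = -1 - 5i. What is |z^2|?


|z| = sqrt(1+25) = sqrt(26) = 5.0990
|z^2| = |z|^2 = (sqrt(26))^2 = 26

|z^2| = 26


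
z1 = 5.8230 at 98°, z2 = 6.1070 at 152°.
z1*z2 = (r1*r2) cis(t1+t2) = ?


r = 5.8230 * 6.1070 = 35.5611
theta = 98° + 152° = 250° = 250° (mod 360)

35.5611 cis(250°)


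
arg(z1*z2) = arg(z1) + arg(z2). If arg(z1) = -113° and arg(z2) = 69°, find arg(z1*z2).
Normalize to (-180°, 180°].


arg(z1*z2) = -113° + 69° = -44°
Normalized to (-180°, 180°]: -44°

-44°


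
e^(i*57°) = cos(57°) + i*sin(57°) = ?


cos(57°) = 0.5446
sin(57°) = 0.8387

e^(i*57°) = 0.5446 + 0.8387i


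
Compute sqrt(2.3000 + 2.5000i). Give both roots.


|z| = sqrt(5.29+6.25) = 3.3971
sqrt((|z|+a)/2) = sqrt((3.3971+2.3)/2) = sqrt(2.8485) = 1.6878
sqrt((|z|-a)/2) = sqrt((3.3971-2.3)/2) = sqrt(0.5485) = 0.7406

±(1.6878 + 0.7406i) i.e. 1.6878 + 0.7406i and -1.6878 - 0.7406i


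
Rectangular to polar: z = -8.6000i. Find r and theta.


r = sqrt(0+73.96) = sqrt(73.96) = 8.6000
theta = atan2(-8.6, 0) = -90.0000 degrees

r = 8.6000, theta = -90.0000 degrees


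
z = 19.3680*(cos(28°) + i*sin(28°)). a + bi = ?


a = 19.3680*cos(28°) = 19.3680*0.882948 = 17.1009
b = 19.3680*sin(28°) = 19.3680*0.46947 = 9.0927

17.1009 + 9.0927i


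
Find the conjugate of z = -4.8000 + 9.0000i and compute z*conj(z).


z_bar = -4.8000 - 9.0000i
z*z_bar = (-4.8)^2 + 9^2 = 23.04 + 81 = 104.04

z_bar = -4.8000 - 9.0000i, z*z_bar = 104.04


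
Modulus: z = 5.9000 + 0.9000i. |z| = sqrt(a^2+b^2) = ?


|z| = sqrt(5.9^2 + 0.9^2) = sqrt(34.81 + 0.81) = sqrt(35.62) = 5.9682

|z| = 5.9682


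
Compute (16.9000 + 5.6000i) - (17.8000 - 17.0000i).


Real: 16.9 - 17.8 = -0.9
Imag: 5.6 + 17 = 22.6

-0.9000 + 22.6000i


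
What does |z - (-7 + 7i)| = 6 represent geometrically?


|z - z0| = r is a circle with center z0 and radius r.
Center = (-7, 7), radius = 6

Circle with center (-7, 7) and radius 6


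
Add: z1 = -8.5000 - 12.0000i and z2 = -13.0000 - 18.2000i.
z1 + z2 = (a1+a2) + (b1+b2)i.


Real: -8.5 - 13 = -21.5
Imag: -12 - 18.2 = -30.2

-21.5000 - 30.2000i


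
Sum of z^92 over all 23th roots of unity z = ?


The roots are w_k = w^k with w = e^(2*pi*i/23), and (w^k)^92 = (w^92)^k.
So S = 1 + u + u^2 + ... + u^(22) with u = w^92.
92 = 4*23 + 0, so 92 is a multiple of 23 and u = (w^23)^4 = 1.
Every one of the 23 terms equals 1: S = 23

S = 23


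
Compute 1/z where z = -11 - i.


|z|^2 = 121+1 = 122
1/z = (-11 + 1i)/122

1/z = -0.0902 + 0.0082i


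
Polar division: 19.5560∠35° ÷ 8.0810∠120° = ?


r = 19.5560 / 8.0810 = 2.4200
theta = 35° - 120° = -85° = 275° (mod 360)

2.4200 cis(275°)


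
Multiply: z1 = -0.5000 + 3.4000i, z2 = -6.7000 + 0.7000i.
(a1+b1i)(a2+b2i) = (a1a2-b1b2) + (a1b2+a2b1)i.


Real = -0.5*(-6.7) - 3.4*0.7 = 3.35 - 2.38 = 0.97
Imag = -0.5*0.7 - (6.7)*3.4 = -0.35 - (22.78) = -23.13

0.9700 - 23.1300i


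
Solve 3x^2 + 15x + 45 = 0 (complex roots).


disc = 15^2 - 4*3*45 = 225 - 540 = -315
sqrt(|disc|) = sqrt(315) = 17.7482
Real part = -15/(2*3) = -2.5000
Imag part = 17.7482/(2*3) = 2.9580

-2.5000 ± 2.9580i


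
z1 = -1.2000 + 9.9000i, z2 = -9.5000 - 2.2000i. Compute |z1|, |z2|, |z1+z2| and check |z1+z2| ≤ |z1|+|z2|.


|z1| = sqrt((-1.2)^2 + 9.9^2) = sqrt(99.45) = 9.9725
|z2| = sqrt((-9.5)^2 + (-2.2)^2) = sqrt(95.09) = 9.7514
z1+z2 = -10.7000 + 7.7000i
|z1+z2| = sqrt(173.78) = 13.1826
|z1|+|z2| = 9.9725 + 9.7514 = 19.7239

|z1+z2| = 13.1826 ≤ |z1|+|z2| = 19.7239 (verified)


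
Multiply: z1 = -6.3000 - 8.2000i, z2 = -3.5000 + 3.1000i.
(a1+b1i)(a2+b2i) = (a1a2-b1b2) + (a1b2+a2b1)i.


Real = -6.3*(-3.5) - (-8.2)*3.1 = 22.05 - (-25.42) = 47.47
Imag = -6.3*3.1 - (3.5)*(-8.2) = -19.53 + 28.7 = 9.17

47.4700 + 9.1700i


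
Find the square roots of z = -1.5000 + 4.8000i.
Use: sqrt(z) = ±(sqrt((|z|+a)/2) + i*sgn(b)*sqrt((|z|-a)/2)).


|z| = sqrt(2.25+23.04) = 5.0289
sqrt((|z|+a)/2) = sqrt((5.0289+(-1.5))/2) = sqrt(1.7645) = 1.3283
sqrt((|z|-a)/2) = sqrt((5.0289-(-1.5))/2) = sqrt(3.2645) = 1.8068

±(1.3283 + 1.8068i) i.e. 1.3283 + 1.8068i and -1.3283 - 1.8068i


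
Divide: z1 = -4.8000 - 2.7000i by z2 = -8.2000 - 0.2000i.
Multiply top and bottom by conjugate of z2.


Conjugate of z2 = -8.2000 + 0.2000i
Numerator: (-4.8000 - 2.7000i)(-8.2000 + 0.2000i) = 39.9000 + 21.1800i
Denominator: (-8.2)^2 + (-0.2)^2 = 67.28
Result = (39.9000 + 21.1800i)/67.28

0.5930 + 0.3148i


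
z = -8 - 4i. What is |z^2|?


|z| = sqrt(64+16) = sqrt(80) = 8.9443
|z^2| = |z|^2 = (sqrt(80))^2 = 80

|z^2| = 80


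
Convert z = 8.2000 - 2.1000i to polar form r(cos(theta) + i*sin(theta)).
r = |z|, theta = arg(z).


r = sqrt(67.24+4.41) = sqrt(71.65) = 8.4646
theta = atan2(-2.1, 8.2) = -14.3646 degrees

r = 8.4646, theta = -14.3646 degrees


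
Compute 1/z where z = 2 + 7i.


|z|^2 = 4+49 = 53
1/z = (2 - 7i)/53

1/z = 0.0377 - 0.1321i


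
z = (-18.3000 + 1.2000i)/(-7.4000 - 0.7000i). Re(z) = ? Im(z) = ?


Multiply by conjugate: (-18.3000 + 1.2000i)(-7.4000 + 0.7000i) / ((-7.4)^2 + (-0.7)^2)
Numerator real = -18.3*(-7.4) + 1.2*(-0.7) = 134.58
Numerator imag = 1.2*(-7.4) - (-18.3)*(-0.7) = -21.69
Denominator = 55.25
Re(z) = 134.58/55.25 = 2.4358
Im(z) = -21.69/55.25 = -0.3926

Re(z) = 2.4358, Im(z) = -0.3926


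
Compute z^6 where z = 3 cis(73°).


r^6 = 3^6 = 729
n*theta = 6*73° = 438° = 78° (mod 360)
a = 729*cos(78°) = 151.5676
b = 729*sin(78°) = 713.0696

729 cis(78°) = 151.5676 + 713.0696i


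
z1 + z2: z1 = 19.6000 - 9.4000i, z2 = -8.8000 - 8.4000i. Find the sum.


Real: 19.6 - 8.8 = 10.8
Imag: -9.4 - 8.4 = -17.8

10.8000 - 17.8000i


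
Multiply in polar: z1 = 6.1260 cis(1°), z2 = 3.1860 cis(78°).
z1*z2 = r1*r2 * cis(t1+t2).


r = 6.1260 * 3.1860 = 19.5174
theta = 1° + 78° = 79° = 79° (mod 360)

19.5174 cis(79°)


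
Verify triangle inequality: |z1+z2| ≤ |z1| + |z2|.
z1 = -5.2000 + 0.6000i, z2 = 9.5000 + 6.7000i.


|z1| = sqrt((-5.2)^2 + 0.6^2) = sqrt(27.4) = 5.2345
|z2| = sqrt(9.5^2 + 6.7^2) = sqrt(135.14) = 11.6250
z1+z2 = 4.3000 + 7.3000i
|z1+z2| = sqrt(71.78) = 8.4723
|z1|+|z2| = 5.2345 + 11.6250 = 16.8595

|z1+z2| = 8.4723 ≤ |z1|+|z2| = 16.8595 (verified)


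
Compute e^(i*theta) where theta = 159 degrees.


cos(159°) = -0.9336
sin(159°) = 0.3584

e^(i*159°) = -0.9336 + 0.3584i


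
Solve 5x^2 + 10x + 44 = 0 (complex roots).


disc = 10^2 - 4*5*44 = 100 - 880 = -780
sqrt(|disc|) = sqrt(780) = 27.9285
Real part = -10/(2*5) = -1.0000
Imag part = 27.9285/(2*5) = 2.7928

-1.0000 ± 2.7928i


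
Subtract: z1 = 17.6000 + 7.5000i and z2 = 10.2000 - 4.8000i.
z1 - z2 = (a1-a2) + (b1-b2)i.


Real: 17.6 - 10.2 = 7.4
Imag: 7.5 + 4.8 = 12.3

7.4000 + 12.3000i


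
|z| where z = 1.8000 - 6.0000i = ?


|z| = sqrt(1.8^2 + (-6)^2) = sqrt(3.24 + 36) = sqrt(39.24) = 6.2642

|z| = 6.2642


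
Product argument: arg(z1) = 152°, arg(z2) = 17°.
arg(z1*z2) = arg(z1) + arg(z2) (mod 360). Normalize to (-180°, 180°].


arg(z1*z2) = 152° + 17° = 169°
Normalized to (-180°, 180°]: 169°

169°


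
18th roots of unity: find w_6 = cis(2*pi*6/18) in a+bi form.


Angle = 360*6/18 = 120°
a = cos(120°) = -0.5000
b = sin(120°) = 0.8660

-0.5000 + 0.8660i


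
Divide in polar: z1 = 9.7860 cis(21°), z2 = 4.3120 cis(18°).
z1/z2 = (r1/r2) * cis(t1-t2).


r = 9.7860 / 4.3120 = 2.2695
theta = 21° - 18° = 3° = 3° (mod 360)

2.2695 cis(3°)


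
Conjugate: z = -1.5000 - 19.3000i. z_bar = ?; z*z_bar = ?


z_bar = -1.5000 + 19.3000i
z*z_bar = (-1.5)^2 + (-19.3)^2 = 2.25 + 372.49 = 374.74

z_bar = -1.5000 + 19.3000i, z*z_bar = 374.74


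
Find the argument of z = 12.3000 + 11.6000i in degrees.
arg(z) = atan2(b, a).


Re = 12.3, Im = 11.6
arg = atan2(11.6, 12.3) = 43.3224 degrees

arg(z) = 43.3224 degrees


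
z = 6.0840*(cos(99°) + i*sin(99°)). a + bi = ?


a = 6.0840*cos(99°) = 6.0840*(-0.15643) = -0.9517
b = 6.0840*sin(99°) = 6.0840*0.98769 = 6.0091

-0.9517 + 6.0091i


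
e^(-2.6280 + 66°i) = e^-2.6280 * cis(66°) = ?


e^-2.6280 = 0.0722
cos(66°) = 0.4067
sin(66°) = 0.9135
Real = 0.0722*0.4067 = 0.0294
Imag = 0.0722*0.9135 = 0.0660

0.0294 + 0.0660i


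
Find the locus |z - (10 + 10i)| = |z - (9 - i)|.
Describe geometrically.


Equal distances means the locus is the perpendicular bisector of z1 and z2.
Midpoint = ((10+9)/2, (10+(-1))/2) = (9.5000, 4.5000)

Perpendicular bisector through (9.5000, 4.5000)


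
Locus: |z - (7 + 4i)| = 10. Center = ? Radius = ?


|z - z0| = r is a circle with center z0 and radius r.
Center = (7, 4), radius = 10

Circle with center (7, 4) and radius 10


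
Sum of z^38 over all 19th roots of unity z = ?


The roots are w_k = w^k with w = e^(2*pi*i/19), and (w^k)^38 = (w^38)^k.
So S = 1 + u + u^2 + ... + u^(18) with u = w^38.
38 = 2*19 + 0, so 38 is a multiple of 19 and u = (w^19)^2 = 1.
Every one of the 19 terms equals 1: S = 19

S = 19


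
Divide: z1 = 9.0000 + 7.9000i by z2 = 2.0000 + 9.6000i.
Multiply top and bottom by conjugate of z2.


Conjugate of z2 = 2.0000 - 9.6000i
Numerator: (9.0000 + 7.9000i)(2.0000 - 9.6000i) = 93.8400 - 70.6000i
Denominator: 2^2 + 9.6^2 = 96.16
Result = (93.8400 - 70.6000i)/96.16

0.9759 - 0.7342i


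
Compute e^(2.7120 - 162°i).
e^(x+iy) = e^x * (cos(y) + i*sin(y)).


e^2.7120 = 15.0594
cos(-162°) = -0.951057
sin(-162°) = -0.309017
Real = 15.0594*(-0.951057) = -14.3223
Imag = 15.0594*(-0.309017) = -4.6536

-14.3223 - 4.6536i


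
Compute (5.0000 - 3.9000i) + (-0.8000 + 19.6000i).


Real: 5 - 0.8 = 4.2
Imag: -3.9 + 19.6 = 15.7

4.2000 + 15.7000i


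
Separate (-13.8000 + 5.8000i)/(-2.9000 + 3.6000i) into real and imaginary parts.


Multiply by conjugate: (-13.8000 + 5.8000i)(-2.9000 - 3.6000i) / ((-2.9)^2 + 3.6^2)
Numerator real = -13.8*(-2.9) + 5.8*3.6 = 60.9
Numerator imag = 5.8*(-2.9) - (-13.8)*3.6 = 32.86
Denominator = 21.37
Re(z) = 60.9/21.37 = 2.8498
Im(z) = 32.86/21.37 = 1.5377

Re(z) = 2.8498, Im(z) = 1.5377


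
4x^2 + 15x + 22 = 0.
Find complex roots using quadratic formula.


disc = 15^2 - 4*4*22 = 225 - 352 = -127
sqrt(|disc|) = sqrt(127) = 11.2694
Real part = -15/(2*4) = -1.8750
Imag part = 11.2694/(2*4) = 1.4087

-1.8750 ± 1.4087i


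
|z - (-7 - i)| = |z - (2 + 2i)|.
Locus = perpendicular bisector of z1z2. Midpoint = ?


Equal distances means the locus is the perpendicular bisector of z1 and z2.
Midpoint = ((-7+2)/2, (-1+2)/2) = (-2.5000, 0.5000)

Perpendicular bisector through (-2.5000, 0.5000)


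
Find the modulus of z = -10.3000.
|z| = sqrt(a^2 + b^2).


|z| = sqrt((-10.3)^2 + 0^2) = sqrt(106.09 + 0) = sqrt(106.09) = 10.3000

|z| = 10.3000


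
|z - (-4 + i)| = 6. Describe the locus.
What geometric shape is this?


|z - z0| = r is a circle with center z0 and radius r.
Center = (-4, 1), radius = 6

Circle with center (-4, 1) and radius 6


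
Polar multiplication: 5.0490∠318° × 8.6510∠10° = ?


r = 5.0490 * 8.6510 = 43.6789
theta = 318° + 10° = 328° = 328° (mod 360)

43.6789 cis(328°)


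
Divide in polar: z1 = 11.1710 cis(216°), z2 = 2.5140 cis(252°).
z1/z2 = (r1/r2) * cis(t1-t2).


r = 11.1710 / 2.5140 = 4.4435
theta = 216° - 252° = -36° = 324° (mod 360)

4.4435 cis(324°)


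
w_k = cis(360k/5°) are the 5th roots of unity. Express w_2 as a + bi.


Angle = 360*2/5 = 144°
a = cos(144°) = -0.8090
b = sin(144°) = 0.5878

-0.8090 + 0.5878i


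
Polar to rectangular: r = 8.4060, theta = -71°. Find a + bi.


a = 8.4060*cos(-71°) = 8.4060*0.32557 = 2.7367
b = 8.4060*sin(-71°) = 8.4060*(-0.94552) = -7.9480

2.7367 - 7.9480i


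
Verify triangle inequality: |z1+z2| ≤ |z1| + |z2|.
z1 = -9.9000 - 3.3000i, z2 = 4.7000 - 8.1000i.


|z1| = sqrt((-9.9)^2 + (-3.3)^2) = sqrt(108.9) = 10.4355
|z2| = sqrt(4.7^2 + (-8.1)^2) = sqrt(87.7) = 9.3648
z1+z2 = -5.2000 - 11.4000i
|z1+z2| = sqrt(157) = 12.5300
|z1|+|z2| = 10.4355 + 9.3648 = 19.8003

|z1+z2| = 12.5300 ≤ |z1|+|z2| = 19.8003 (verified)


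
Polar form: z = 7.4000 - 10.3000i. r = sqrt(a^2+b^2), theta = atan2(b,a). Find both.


r = sqrt(54.76+106.09) = sqrt(160.85) = 12.6827
theta = atan2(-10.3, 7.4) = -54.3048 degrees

r = 12.6827, theta = -54.3048 degrees


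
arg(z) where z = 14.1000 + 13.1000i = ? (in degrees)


Re = 14.1, Im = 13.1
arg = atan2(13.1, 14.1) = 42.8945 degrees

arg(z) = 42.8945 degrees


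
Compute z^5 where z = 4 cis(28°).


r^5 = 4^5 = 1024
n*theta = 5*28° = 140° = 140° (mod 360)
a = 1024*cos(140°) = -784.4295
b = 1024*sin(140°) = 658.2145

1024 cis(140°) = -784.4295 + 658.2145i


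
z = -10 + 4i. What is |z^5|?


|z| = sqrt(100+16) = sqrt(116) = 10.7703
|z^5| = |z|^5 = (sqrt(116))^5 = 116^2 * sqrt(116) = 13456*sqrt(116)

|z^5| = 13456*sqrt(116) ≈ 144925.5553


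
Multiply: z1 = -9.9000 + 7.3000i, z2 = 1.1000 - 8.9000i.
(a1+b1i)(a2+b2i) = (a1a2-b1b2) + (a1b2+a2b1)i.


Real = -9.9*1.1 - 7.3*(-8.9) = -10.89 - (-64.97) = 54.08
Imag = -9.9*(-8.9) + 1.1*7.3 = 88.11 + 8.03 = 96.14

54.0800 + 96.1400i


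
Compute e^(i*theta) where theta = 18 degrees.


cos(18°) = 0.9511
sin(18°) = 0.3090

e^(i*18°) = 0.9511 + 0.3090i


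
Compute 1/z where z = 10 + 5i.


|z|^2 = 100+25 = 125
1/z = (10 - 5i)/125

1/z = 0.0800 - 0.0400i


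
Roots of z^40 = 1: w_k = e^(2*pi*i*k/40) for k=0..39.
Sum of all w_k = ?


The sum of all 40th roots of unity is 0.
Geometric series: (1 - w^40)/(1 - w) = (1-1)/(1-w) = 0 since w^40 = 1, w ≠ 1.
Alternatively: coefficient of z^39 in z^40 - 1 is 0.

0


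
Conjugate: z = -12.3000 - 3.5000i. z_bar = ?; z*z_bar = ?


z_bar = -12.3000 + 3.5000i
z*z_bar = (-12.3)^2 + (-3.5)^2 = 151.29 + 12.25 = 163.54

z_bar = -12.3000 + 3.5000i, z*z_bar = 163.54


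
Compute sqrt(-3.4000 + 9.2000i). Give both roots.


|z| = sqrt(11.56+84.64) = 9.8082
sqrt((|z|+a)/2) = sqrt((9.8082+(-3.4))/2) = sqrt(3.2041) = 1.7900
sqrt((|z|-a)/2) = sqrt((9.8082-(-3.4))/2) = sqrt(6.6041) = 2.5698

±(1.7900 + 2.5698i) i.e. 1.7900 + 2.5698i and -1.7900 - 2.5698i


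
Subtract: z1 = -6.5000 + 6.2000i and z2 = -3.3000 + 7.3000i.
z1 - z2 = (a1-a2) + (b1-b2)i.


Real: -6.5 + 3.3 = -3.2
Imag: 6.2 - 7.3 = -1.1

-3.2000 - 1.1000i


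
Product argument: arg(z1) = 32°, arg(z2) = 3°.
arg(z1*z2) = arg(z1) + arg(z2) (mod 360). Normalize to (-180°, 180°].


arg(z1*z2) = 32° + 3° = 35°
Normalized to (-180°, 180°]: 35°

35°


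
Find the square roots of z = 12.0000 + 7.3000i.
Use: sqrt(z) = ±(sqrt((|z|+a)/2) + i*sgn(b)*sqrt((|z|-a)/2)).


|z| = sqrt(144+53.29) = 14.0460
sqrt((|z|+a)/2) = sqrt((14.0460+12)/2) = sqrt(13.0230) = 3.6087
sqrt((|z|-a)/2) = sqrt((14.0460-12)/2) = sqrt(1.0230) = 1.0114

±(3.6087 + 1.0114i) i.e. 3.6087 + 1.0114i and -3.6087 - 1.0114i


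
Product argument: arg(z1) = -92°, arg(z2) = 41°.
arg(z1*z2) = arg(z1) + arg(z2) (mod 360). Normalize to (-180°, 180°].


arg(z1*z2) = -92° + 41° = -51°
Normalized to (-180°, 180°]: -51°

-51°


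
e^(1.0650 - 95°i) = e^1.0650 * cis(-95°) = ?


e^1.0650 = 2.9008
cos(-95°) = -0.08716
sin(-95°) = -0.9962
Real = 2.9008*(-0.08716) = -0.2528
Imag = 2.9008*(-0.9962) = -2.8898

-0.2528 - 2.8898i


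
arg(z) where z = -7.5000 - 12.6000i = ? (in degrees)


Re = -7.5, Im = -12.6
arg = atan2(-12.6, -7.5) = -120.7627 degrees

arg(z) = -120.7627 degrees


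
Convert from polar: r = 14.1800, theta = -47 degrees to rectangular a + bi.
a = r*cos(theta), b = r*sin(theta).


a = 14.1800*cos(-47°) = 14.1800*0.681998 = 9.6707
b = 14.1800*sin(-47°) = 14.1800*(-0.731354) = -10.3706

9.6707 - 10.3706i


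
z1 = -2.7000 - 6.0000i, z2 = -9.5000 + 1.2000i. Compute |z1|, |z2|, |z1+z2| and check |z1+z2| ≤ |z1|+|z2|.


|z1| = sqrt((-2.7)^2 + (-6)^2) = sqrt(43.29) = 6.5795
|z2| = sqrt((-9.5)^2 + 1.2^2) = sqrt(91.69) = 9.5755
z1+z2 = -12.2000 - 4.8000i
|z1+z2| = sqrt(171.88) = 13.1103
|z1|+|z2| = 6.5795 + 9.5755 = 16.1550

|z1+z2| = 13.1103 ≤ |z1|+|z2| = 16.1550 (verified)


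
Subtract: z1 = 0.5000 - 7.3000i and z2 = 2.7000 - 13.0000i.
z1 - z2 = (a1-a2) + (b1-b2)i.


Real: 0.5 - 2.7 = -2.2
Imag: -7.3 + 13 = 5.7

-2.2000 + 5.7000i


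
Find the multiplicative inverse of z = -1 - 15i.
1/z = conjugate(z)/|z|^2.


|z|^2 = 1+225 = 226
1/z = (-1 + 15i)/226

1/z = -0.0044 + 0.0664i


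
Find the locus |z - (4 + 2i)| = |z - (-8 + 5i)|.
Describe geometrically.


Equal distances means the locus is the perpendicular bisector of z1 and z2.
Midpoint = ((4+(-8))/2, (2+5)/2) = (-2.0000, 3.5000)

Perpendicular bisector through (-2.0000, 3.5000)


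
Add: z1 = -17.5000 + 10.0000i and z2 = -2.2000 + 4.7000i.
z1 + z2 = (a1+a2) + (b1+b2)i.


Real: -17.5 - 2.2 = -19.7
Imag: 10 + 4.7 = 14.7

-19.7000 + 14.7000i


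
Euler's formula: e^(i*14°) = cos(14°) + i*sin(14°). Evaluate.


cos(14°) = 0.9703
sin(14°) = 0.2419

e^(i*14°) = 0.9703 + 0.2419i


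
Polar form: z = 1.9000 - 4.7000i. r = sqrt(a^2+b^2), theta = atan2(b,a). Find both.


r = sqrt(3.61+22.09) = sqrt(25.7) = 5.0695
theta = atan2(-4.7, 1.9) = -67.9887 degrees

r = 5.0695, theta = -67.9887 degrees


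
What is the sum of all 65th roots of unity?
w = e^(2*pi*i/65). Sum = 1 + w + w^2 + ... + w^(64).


The sum of all 65th roots of unity is 0.
Geometric series: (1 - w^65)/(1 - w) = (1-1)/(1-w) = 0 since w^65 = 1, w ≠ 1.
Alternatively: coefficient of z^64 in z^65 - 1 is 0.

0


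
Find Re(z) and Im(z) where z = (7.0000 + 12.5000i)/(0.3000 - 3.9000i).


Multiply by conjugate: (7.0000 + 12.5000i)(0.3000 + 3.9000i) / (0.3^2 + (-3.9)^2)
Numerator real = 7*0.3 + 12.5*(-3.9) = -46.65
Numerator imag = 12.5*0.3 - 7*(-3.9) = 31.05
Denominator = 15.3
Re(z) = -46.65/15.3 = -3.0490
Im(z) = 31.05/15.3 = 2.0294

Re(z) = -3.0490, Im(z) = 2.0294


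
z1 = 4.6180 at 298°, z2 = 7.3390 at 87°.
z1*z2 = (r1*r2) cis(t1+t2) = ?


r = 4.6180 * 7.3390 = 33.8915
theta = 298° + 87° = 385° = 25° (mod 360)

33.8915 cis(25°)


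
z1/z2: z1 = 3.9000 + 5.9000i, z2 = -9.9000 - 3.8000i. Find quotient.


Conjugate of z2 = -9.9000 + 3.8000i
Numerator: (3.9000 + 5.9000i)(-9.9000 + 3.8000i) = -61.0300 - 43.5900i
Denominator: (-9.9)^2 + (-3.8)^2 = 112.45
Result = (-61.0300 - 43.5900i)/112.45

-0.5427 - 0.3876i


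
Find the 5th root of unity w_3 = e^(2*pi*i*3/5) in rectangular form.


Angle = 360*3/5 = 216°
a = cos(216°) = -0.8090
b = sin(216°) = -0.5878

-0.8090 - 0.5878i


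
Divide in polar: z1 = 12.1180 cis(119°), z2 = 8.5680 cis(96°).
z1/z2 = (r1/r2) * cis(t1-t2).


r = 12.1180 / 8.5680 = 1.4143
theta = 119° - 96° = 23° = 23° (mod 360)

1.4143 cis(23°)


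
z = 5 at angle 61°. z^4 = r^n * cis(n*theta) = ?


r^4 = 5^4 = 625
n*theta = 4*61° = 244° = 244° (mod 360)
a = 625*cos(244°) = -273.9820
b = 625*sin(244°) = -561.7463

625 cis(244°) = -273.9820 - 561.7463i


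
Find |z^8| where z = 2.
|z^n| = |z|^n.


|z| = sqrt(4+0) = sqrt(4) = 2
|z^8| = |z|^8 = 2^8 = 256

|z^8| = 256


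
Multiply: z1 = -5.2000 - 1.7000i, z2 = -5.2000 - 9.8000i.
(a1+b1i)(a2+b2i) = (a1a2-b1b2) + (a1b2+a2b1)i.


Real = -5.2*(-5.2) - (-1.7)*(-9.8) = 27.04 - 16.66 = 10.38
Imag = -5.2*(-9.8) - (5.2)*(-1.7) = 50.96 + 8.84 = 59.8

10.3800 + 59.8000i


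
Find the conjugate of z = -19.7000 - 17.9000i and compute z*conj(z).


z_bar = -19.7000 + 17.9000i
z*z_bar = (-19.7)^2 + (-17.9)^2 = 388.09 + 320.41 = 708.5

z_bar = -19.7000 + 17.9000i, z*z_bar = 708.5


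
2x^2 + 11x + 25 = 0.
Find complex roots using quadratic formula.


disc = 11^2 - 4*2*25 = 121 - 200 = -79
sqrt(|disc|) = sqrt(79) = 8.8882
Real part = -11/(2*2) = -2.7500
Imag part = 8.8882/(2*2) = 2.2220

-2.7500 ± 2.2220i


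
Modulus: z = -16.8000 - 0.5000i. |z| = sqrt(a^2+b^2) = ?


|z| = sqrt((-16.8)^2 + (-0.5)^2) = sqrt(282.24 + 0.25) = sqrt(282.49) = 16.8074

|z| = 16.8074


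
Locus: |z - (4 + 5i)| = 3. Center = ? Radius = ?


|z - z0| = r is a circle with center z0 and radius r.
Center = (4, 5), radius = 3

Circle with center (4, 5) and radius 3


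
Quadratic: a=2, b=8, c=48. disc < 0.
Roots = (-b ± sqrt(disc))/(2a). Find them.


disc = 8^2 - 4*2*48 = 64 - 384 = -320
sqrt(|disc|) = sqrt(320) = 17.8885
Real part = -8/(2*2) = -2.0000
Imag part = 17.8885/(2*2) = 4.4721

-2.0000 ± 4.4721i


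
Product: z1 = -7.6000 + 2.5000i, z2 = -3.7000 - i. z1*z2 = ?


Real = -7.6*(-3.7) - 2.5*(-1) = 28.12 - (-2.5) = 30.62
Imag = -7.6*(-1) - (3.7)*2.5 = 7.6 - (9.25) = -1.65

30.6200 - 1.6500i


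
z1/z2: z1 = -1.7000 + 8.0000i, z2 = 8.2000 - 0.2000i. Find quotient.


Conjugate of z2 = 8.2000 + 0.2000i
Numerator: (-1.7000 + 8.0000i)(8.2000 + 0.2000i) = -15.5400 + 65.2600i
Denominator: 8.2^2 + (-0.2)^2 = 67.28
Result = (-15.5400 + 65.2600i)/67.28

-0.2310 + 0.9700i


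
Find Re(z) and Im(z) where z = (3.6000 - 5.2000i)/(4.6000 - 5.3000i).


Multiply by conjugate: (3.6000 - 5.2000i)(4.6000 + 5.3000i) / (4.6^2 + (-5.3)^2)
Numerator real = 3.6*4.6 - (5.2)*(-5.3) = 44.12
Numerator imag = -5.2*4.6 - 3.6*(-5.3) = -4.84
Denominator = 49.25
Re(z) = 44.12/49.25 = 0.8958
Im(z) = -4.84/49.25 = -0.0983

Re(z) = 0.8958, Im(z) = -0.0983


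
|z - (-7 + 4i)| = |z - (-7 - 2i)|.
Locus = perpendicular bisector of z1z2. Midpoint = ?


Equal distances means the locus is the perpendicular bisector of z1 and z2.
Midpoint = ((-7+(-7))/2, (4+(-2))/2) = (-7.0000, 1.0000)

Perpendicular bisector through (-7.0000, 1.0000)


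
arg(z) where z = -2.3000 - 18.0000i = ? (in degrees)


Re = -2.3, Im = -18
arg = atan2(-18, -2.3) = -97.2817 degrees

arg(z) = -97.2817 degrees


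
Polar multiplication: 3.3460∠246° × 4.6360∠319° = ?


r = 3.3460 * 4.6360 = 15.5121
theta = 246° + 319° = 565° = 205° (mod 360)

15.5121 cis(205°)


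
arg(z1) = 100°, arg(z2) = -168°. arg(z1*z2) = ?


arg(z1*z2) = 100° - 168° = -68°
Normalized to (-180°, 180°]: -68°

-68°


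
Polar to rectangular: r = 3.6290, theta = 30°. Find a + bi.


a = 3.6290*cos(30°) = 3.6290*0.86603 = 3.1428
b = 3.6290*sin(30°) = 3.6290*0.5 = 1.8145

3.1428 + 1.8145i


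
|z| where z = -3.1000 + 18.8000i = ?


|z| = sqrt((-3.1)^2 + 18.8^2) = sqrt(9.61 + 353.44) = sqrt(363.05) = 19.0539

|z| = 19.0539


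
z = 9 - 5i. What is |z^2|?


|z| = sqrt(81+25) = sqrt(106) = 10.2956
|z^2| = |z|^2 = (sqrt(106))^2 = 106

|z^2| = 106


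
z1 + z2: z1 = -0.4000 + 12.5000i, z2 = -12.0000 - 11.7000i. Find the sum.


Real: -0.4 - 12 = -12.4
Imag: 12.5 - 11.7 = 0.8

-12.4000 + 0.8000i


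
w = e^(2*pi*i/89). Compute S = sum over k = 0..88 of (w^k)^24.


The roots are w_k = w^k with w = e^(2*pi*i/89), and (w^k)^24 = (w^24)^k.
So S = 1 + u + u^2 + ... + u^(88) with u = w^24.
24 = 0*89 + 24, so 24 is not a multiple of 89: u = w^24 ≠ 1 (w is a primitive 89th root), while u^89 = (w^89)^24 = 1.
Geometric series: S = (1 - u^89)/(1 - u) = (1 - 1)/(1 - u) = 0

S = 0


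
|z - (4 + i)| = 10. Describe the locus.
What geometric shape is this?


|z - z0| = r is a circle with center z0 and radius r.
Center = (4, 1), radius = 10

Circle with center (4, 1) and radius 10


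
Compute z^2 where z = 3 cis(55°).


r^2 = 3^2 = 9
n*theta = 2*55° = 110° = 110° (mod 360)
a = 9*cos(110°) = -3.0782
b = 9*sin(110°) = 8.4572

9 cis(110°) = -3.0782 + 8.4572i


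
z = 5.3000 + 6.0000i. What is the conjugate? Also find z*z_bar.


z_bar = 5.3000 - 6.0000i
z*z_bar = 5.3^2 + 6^2 = 28.09 + 36 = 64.09

z_bar = 5.3000 - 6.0000i, z*z_bar = 64.09


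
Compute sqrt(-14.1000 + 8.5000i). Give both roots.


|z| = sqrt(198.81+72.25) = 16.4639
sqrt((|z|+a)/2) = sqrt((16.4639+(-14.1))/2) = sqrt(1.1819) = 1.0872
sqrt((|z|-a)/2) = sqrt((16.4639-(-14.1))/2) = sqrt(15.2819) = 3.9092

±(1.0872 + 3.9092i) i.e. 1.0872 + 3.9092i and -1.0872 - 3.9092i


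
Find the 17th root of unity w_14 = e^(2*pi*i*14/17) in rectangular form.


Angle = 360*14/17 = 296.4706°
a = cos(296.4706°) = 0.4457
b = sin(296.4706°) = -0.8952

0.4457 - 0.8952i


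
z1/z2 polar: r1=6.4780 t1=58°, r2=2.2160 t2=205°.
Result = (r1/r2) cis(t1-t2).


r = 6.4780 / 2.2160 = 2.9233
theta = 58° - 205° = -147° = 213° (mod 360)

2.9233 cis(213°)


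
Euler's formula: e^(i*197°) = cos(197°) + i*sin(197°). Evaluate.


cos(197°) = -0.9563
sin(197°) = -0.2924

e^(i*197°) = -0.9563 - 0.2924i


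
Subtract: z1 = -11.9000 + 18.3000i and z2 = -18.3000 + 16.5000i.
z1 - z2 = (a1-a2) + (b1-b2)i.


Real: -11.9 + 18.3 = 6.4
Imag: 18.3 - 16.5 = 1.8

6.4000 + 1.8000i


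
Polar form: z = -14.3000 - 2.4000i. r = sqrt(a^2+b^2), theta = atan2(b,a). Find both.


r = sqrt(204.49+5.76) = sqrt(210.25) = 14.5000
theta = atan2(-2.4, -14.3) = -170.4727 degrees

r = 14.5000, theta = -170.4727 degrees


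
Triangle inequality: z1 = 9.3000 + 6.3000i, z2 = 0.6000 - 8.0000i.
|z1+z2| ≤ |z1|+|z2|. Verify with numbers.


|z1| = sqrt(9.3^2 + 6.3^2) = sqrt(126.18) = 11.2330
|z2| = sqrt(0.6^2 + (-8)^2) = sqrt(64.36) = 8.0225
z1+z2 = 9.9000 - 1.7000i
|z1+z2| = sqrt(100.9) = 10.0449
|z1|+|z2| = 11.2330 + 8.0225 = 19.2555

|z1+z2| = 10.0449 ≤ |z1|+|z2| = 19.2555 (verified)


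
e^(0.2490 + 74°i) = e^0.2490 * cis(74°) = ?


e^0.2490 = 1.2827
cos(74°) = 0.27564
sin(74°) = 0.9613
Real = 1.2827*0.27564 = 0.3536
Imag = 1.2827*0.9613 = 1.2331

0.3536 + 1.2331i


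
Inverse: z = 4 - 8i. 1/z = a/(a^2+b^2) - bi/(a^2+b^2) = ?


|z|^2 = 16+64 = 80
1/z = (4 + 8i)/80

1/z = 0.0500 + 0.1000i


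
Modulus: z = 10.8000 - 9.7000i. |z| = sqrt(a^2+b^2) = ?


|z| = sqrt(10.8^2 + (-9.7)^2) = sqrt(116.64 + 94.09) = sqrt(210.73) = 14.5165

|z| = 14.5165


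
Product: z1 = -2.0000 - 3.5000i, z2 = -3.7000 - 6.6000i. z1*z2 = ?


Real = -2*(-3.7) - (-3.5)*(-6.6) = 7.4 - 23.1 = -15.7
Imag = -2*(-6.6) - (3.7)*(-3.5) = 13.2 + 12.95 = 26.15

-15.7000 + 26.1500i


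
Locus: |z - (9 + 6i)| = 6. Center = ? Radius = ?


|z - z0| = r is a circle with center z0 and radius r.
Center = (9, 6), radius = 6

Circle with center (9, 6) and radius 6


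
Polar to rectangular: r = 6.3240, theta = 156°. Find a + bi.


a = 6.3240*cos(156°) = 6.3240*(-0.91355) = -5.7773
b = 6.3240*sin(156°) = 6.3240*0.40674 = 2.5722

-5.7773 + 2.5722i


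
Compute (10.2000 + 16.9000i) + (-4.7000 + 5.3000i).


Real: 10.2 - 4.7 = 5.5
Imag: 16.9 + 5.3 = 22.2

5.5000 + 22.2000i


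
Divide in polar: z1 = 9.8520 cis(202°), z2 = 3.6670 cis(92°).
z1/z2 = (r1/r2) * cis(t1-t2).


r = 9.8520 / 3.6670 = 2.6867
theta = 202° - 92° = 110° = 110° (mod 360)

2.6867 cis(110°)


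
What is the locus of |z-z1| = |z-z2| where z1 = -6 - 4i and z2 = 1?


Equal distances means the locus is the perpendicular bisector of z1 and z2.
Midpoint = ((-6+1)/2, (-4+0)/2) = (-2.5000, -2.0000)

Perpendicular bisector through (-2.5000, -2.0000)


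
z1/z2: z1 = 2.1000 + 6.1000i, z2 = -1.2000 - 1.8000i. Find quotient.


Conjugate of z2 = -1.2000 + 1.8000i
Numerator: (2.1000 + 6.1000i)(-1.2000 + 1.8000i) = -13.5000 - 3.5400i
Denominator: (-1.2)^2 + (-1.8)^2 = 4.68
Result = (-13.5000 - 3.5400i)/4.68

-2.8846 - 0.7564i


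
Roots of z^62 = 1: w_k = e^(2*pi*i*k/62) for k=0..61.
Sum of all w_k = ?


The sum of all 62th roots of unity is 0.
Geometric series: (1 - w^62)/(1 - w) = (1-1)/(1-w) = 0 since w^62 = 1, w ≠ 1.
Alternatively: coefficient of z^61 in z^62 - 1 is 0.

0


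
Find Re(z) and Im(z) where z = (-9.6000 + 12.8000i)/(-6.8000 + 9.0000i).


Multiply by conjugate: (-9.6000 + 12.8000i)(-6.8000 - 9.0000i) / ((-6.8)^2 + 9^2)
Numerator real = -9.6*(-6.8) + 12.8*9 = 180.48
Numerator imag = 12.8*(-6.8) - (-9.6)*9 = -0.64
Denominator = 127.24
Re(z) = 180.48/127.24 = 1.4184
Im(z) = -0.64/127.24 = -0.0050

Re(z) = 1.4184, Im(z) = -0.0050


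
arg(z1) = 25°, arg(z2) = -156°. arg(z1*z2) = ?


arg(z1*z2) = 25° - 156° = -131°
Normalized to (-180°, 180°]: -131°

-131°


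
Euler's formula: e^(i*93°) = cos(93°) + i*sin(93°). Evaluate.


cos(93°) = -0.0523
sin(93°) = 0.9986

e^(i*93°) = -0.0523 + 0.9986i


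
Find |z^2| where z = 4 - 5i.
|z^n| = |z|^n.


|z| = sqrt(16+25) = sqrt(41) = 6.4031
|z^2| = |z|^2 = (sqrt(41))^2 = 41

|z^2| = 41


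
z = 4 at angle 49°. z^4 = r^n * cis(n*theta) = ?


r^4 = 4^4 = 256
n*theta = 4*49° = 196° = 196° (mod 360)
a = 256*cos(196°) = -246.0830
b = 256*sin(196°) = -70.5632

256 cis(196°) = -246.0830 - 70.5632i


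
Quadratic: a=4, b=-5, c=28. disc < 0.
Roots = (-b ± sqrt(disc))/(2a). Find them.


disc = (-5)^2 - 4*4*28 = 25 - 448 = -423
sqrt(|disc|) = sqrt(423) = 20.5670
Real part = 5/(2*4) = 0.6250
Imag part = 20.5670/(2*4) = 2.5709

0.6250 ± 2.5709i


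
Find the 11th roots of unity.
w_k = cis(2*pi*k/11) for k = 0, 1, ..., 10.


The 11th roots of unity are cis(360k/11°) for k=0..10
Angle step = 360/11 = 32.7273°
Primitive root: cis(32.7273°)
Primitive root = 0.8413 + 0.5406i

11 roots at angles: 0°, 32.7273°, 65.4545°, 98.1818°, 130.9091°, 163.6364°, 196.3636°, 229.0909°, 261.8182°, 294.5455°, 327.2727°


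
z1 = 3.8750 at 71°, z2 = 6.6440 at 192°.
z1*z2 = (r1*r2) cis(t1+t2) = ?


r = 3.8750 * 6.6440 = 25.7455
theta = 71° + 192° = 263° = 263° (mod 360)

25.7455 cis(263°)


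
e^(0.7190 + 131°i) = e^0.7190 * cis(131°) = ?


e^0.7190 = 2.0524
cos(131°) = -0.65606
sin(131°) = 0.75471
Real = 2.0524*(-0.65606) = -1.3465
Imag = 2.0524*0.75471 = 1.5490

-1.3465 + 1.5490i


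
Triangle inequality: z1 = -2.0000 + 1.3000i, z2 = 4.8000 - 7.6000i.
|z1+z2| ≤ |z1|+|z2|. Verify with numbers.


|z1| = sqrt((-2)^2 + 1.3^2) = sqrt(5.69) = 2.3854
|z2| = sqrt(4.8^2 + (-7.6)^2) = sqrt(80.8) = 8.9889
z1+z2 = 2.8000 - 6.3000i
|z1+z2| = sqrt(47.53) = 6.8942
|z1|+|z2| = 2.3854 + 8.9889 = 11.3743

|z1+z2| = 6.8942 ≤ |z1|+|z2| = 11.3743 (verified)


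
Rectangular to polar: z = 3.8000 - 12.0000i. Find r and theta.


r = sqrt(14.44+144) = sqrt(158.44) = 12.5873
theta = atan2(-12, 3.8) = -72.4287 degrees

r = 12.5873, theta = -72.4287 degrees


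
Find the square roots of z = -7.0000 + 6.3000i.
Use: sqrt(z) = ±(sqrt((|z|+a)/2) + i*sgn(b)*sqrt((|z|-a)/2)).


|z| = sqrt(49+39.69) = 9.4175
sqrt((|z|+a)/2) = sqrt((9.4175+(-7))/2) = sqrt(1.2088) = 1.0994
sqrt((|z|-a)/2) = sqrt((9.4175-(-7))/2) = sqrt(8.2088) = 2.8651

±(1.0994 + 2.8651i) i.e. 1.0994 + 2.8651i and -1.0994 - 2.8651i


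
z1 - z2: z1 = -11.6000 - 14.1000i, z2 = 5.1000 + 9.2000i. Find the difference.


Real: -11.6 - 5.1 = -16.7
Imag: -14.1 - 9.2 = -23.3

-16.7000 - 23.3000i


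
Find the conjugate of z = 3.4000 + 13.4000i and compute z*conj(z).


z_bar = 3.4000 - 13.4000i
z*z_bar = 3.4^2 + 13.4^2 = 11.56 + 179.56 = 191.12

z_bar = 3.4000 - 13.4000i, z*z_bar = 191.12


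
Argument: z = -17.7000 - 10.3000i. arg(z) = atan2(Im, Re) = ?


Re = -17.7, Im = -10.3
arg = atan2(-10.3, -17.7) = -149.8040 degrees

arg(z) = -149.8040 degrees


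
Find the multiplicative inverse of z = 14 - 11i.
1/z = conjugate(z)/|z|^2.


|z|^2 = 196+121 = 317
1/z = (14 + 11i)/317

1/z = 0.0442 + 0.0347i


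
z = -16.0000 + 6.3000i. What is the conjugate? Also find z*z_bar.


z_bar = -16.0000 - 6.3000i
z*z_bar = (-16)^2 + 6.3^2 = 256 + 39.69 = 295.69

z_bar = -16.0000 - 6.3000i, z*z_bar = 295.69


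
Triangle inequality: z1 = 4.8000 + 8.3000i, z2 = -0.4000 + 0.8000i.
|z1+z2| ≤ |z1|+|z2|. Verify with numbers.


|z1| = sqrt(4.8^2 + 8.3^2) = sqrt(91.93) = 9.5880
|z2| = sqrt((-0.4)^2 + 0.8^2) = sqrt(0.8) = 0.8944
z1+z2 = 4.4000 + 9.1000i
|z1+z2| = sqrt(102.17) = 10.1079
|z1|+|z2| = 9.5880 + 0.8944 = 10.4824

|z1+z2| = 10.1079 ≤ |z1|+|z2| = 10.4824 (verified)


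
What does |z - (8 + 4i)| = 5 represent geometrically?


|z - z0| = r is a circle with center z0 and radius r.
Center = (8, 4), radius = 5

Circle with center (8, 4) and radius 5


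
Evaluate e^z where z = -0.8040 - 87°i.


e^-0.8040 = 0.4475
cos(-87°) = 0.0523
sin(-87°) = -0.9986
Real = 0.4475*0.0523 = 0.0234
Imag = 0.4475*(-0.9986) = -0.4469

0.0234 - 0.4469i


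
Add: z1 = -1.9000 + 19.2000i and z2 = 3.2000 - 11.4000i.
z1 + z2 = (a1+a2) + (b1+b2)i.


Real: -1.9 + 3.2 = 1.3
Imag: 19.2 - 11.4 = 7.8

1.3000 + 7.8000i


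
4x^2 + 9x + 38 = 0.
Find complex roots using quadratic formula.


disc = 9^2 - 4*4*38 = 81 - 608 = -527
sqrt(|disc|) = sqrt(527) = 22.9565
Real part = -9/(2*4) = -1.1250
Imag part = 22.9565/(2*4) = 2.8696

-1.1250 ± 2.8696i


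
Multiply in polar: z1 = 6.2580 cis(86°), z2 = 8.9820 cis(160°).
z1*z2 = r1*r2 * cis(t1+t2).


r = 6.2580 * 8.9820 = 56.2094
theta = 86° + 160° = 246° = 246° (mod 360)

56.2094 cis(246°)


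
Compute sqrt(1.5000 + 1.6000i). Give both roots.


|z| = sqrt(2.25+2.56) = 2.1932
sqrt((|z|+a)/2) = sqrt((2.1932+1.5)/2) = sqrt(1.8466) = 1.3589
sqrt((|z|-a)/2) = sqrt((2.1932-1.5)/2) = sqrt(0.3466) = 0.5887

±(1.3589 + 0.5887i) i.e. 1.3589 + 0.5887i and -1.3589 - 0.5887i


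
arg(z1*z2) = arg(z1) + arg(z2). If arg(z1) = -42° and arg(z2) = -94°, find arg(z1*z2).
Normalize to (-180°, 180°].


arg(z1*z2) = -42° - 94° = -136°
Normalized to (-180°, 180°]: -136°

-136°


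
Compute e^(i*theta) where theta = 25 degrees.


cos(25°) = 0.9063
sin(25°) = 0.4226

e^(i*25°) = 0.9063 + 0.4226i


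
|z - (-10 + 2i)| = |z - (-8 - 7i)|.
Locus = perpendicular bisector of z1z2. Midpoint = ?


Equal distances means the locus is the perpendicular bisector of z1 and z2.
Midpoint = ((-10+(-8))/2, (2+(-7))/2) = (-9.0000, -2.5000)

Perpendicular bisector through (-9.0000, -2.5000)


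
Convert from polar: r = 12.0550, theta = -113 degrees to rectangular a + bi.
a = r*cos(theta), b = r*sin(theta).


a = 12.0550*cos(-113°) = 12.0550*(-0.39073) = -4.7103
b = 12.0550*sin(-113°) = 12.0550*(-0.920505) = -11.0967

-4.7103 - 11.0967i


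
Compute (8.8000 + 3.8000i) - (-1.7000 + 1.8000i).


Real: 8.8 + 1.7 = 10.5
Imag: 3.8 - 1.8 = 2

10.5000 + 2.0000i


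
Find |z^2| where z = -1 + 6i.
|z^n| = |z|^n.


|z| = sqrt(1+36) = sqrt(37) = 6.0828
|z^2| = |z|^2 = (sqrt(37))^2 = 37

|z^2| = 37


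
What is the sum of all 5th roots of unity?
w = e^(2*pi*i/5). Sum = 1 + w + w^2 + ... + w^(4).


The sum of all 5th roots of unity is 0.
Geometric series: (1 - w^5)/(1 - w) = (1-1)/(1-w) = 0 since w^5 = 1, w ≠ 1.
Alternatively: coefficient of z^4 in z^5 - 1 is 0.

0


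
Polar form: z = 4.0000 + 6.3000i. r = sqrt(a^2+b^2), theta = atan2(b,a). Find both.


r = sqrt(16+39.69) = sqrt(55.69) = 7.4626
theta = atan2(6.3, 4) = 57.5877 degrees

r = 7.4626, theta = 57.5877 degrees


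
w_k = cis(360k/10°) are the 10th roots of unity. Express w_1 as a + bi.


Angle = 360*1/10 = 36°
a = cos(36°) = 0.8090
b = sin(36°) = 0.5878

0.8090 + 0.5878i


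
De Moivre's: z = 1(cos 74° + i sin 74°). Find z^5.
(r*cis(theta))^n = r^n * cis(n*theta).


r^5 = 1^5 = 1
n*theta = 5*74° = 370° = 10° (mod 360)
a = 1*cos(10°) = 0.9848
b = 1*sin(10°) = 0.1736

1 cis(10°) = 0.9848 + 0.1736i


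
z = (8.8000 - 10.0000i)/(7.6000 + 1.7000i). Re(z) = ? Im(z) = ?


Multiply by conjugate: (8.8000 - 10.0000i)(7.6000 - 1.7000i) / (7.6^2 + 1.7^2)
Numerator real = 8.8*7.6 - (10)*1.7 = 49.88
Numerator imag = -10*7.6 - 8.8*1.7 = -90.96
Denominator = 60.65
Re(z) = 49.88/60.65 = 0.8224
Im(z) = -90.96/60.65 = -1.4998

Re(z) = 0.8224, Im(z) = -1.4998


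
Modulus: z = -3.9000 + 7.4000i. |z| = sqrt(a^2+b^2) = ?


|z| = sqrt((-3.9)^2 + 7.4^2) = sqrt(15.21 + 54.76) = sqrt(69.97) = 8.3648

|z| = 8.3648


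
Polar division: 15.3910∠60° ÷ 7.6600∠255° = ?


r = 15.3910 / 7.6600 = 2.0093
theta = 60° - 255° = -195° = 165° (mod 360)

2.0093 cis(165°)


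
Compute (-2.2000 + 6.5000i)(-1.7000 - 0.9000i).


Real = -2.2*(-1.7) - 6.5*(-0.9) = 3.74 - (-5.85) = 9.59
Imag = -2.2*(-0.9) - (1.7)*6.5 = 1.98 - (11.05) = -9.07

9.5900 - 9.0700i


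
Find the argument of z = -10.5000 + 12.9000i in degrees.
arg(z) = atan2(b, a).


Re = -10.5, Im = 12.9
arg = atan2(12.9, -10.5) = 129.1440 degrees

arg(z) = 129.1440 degrees


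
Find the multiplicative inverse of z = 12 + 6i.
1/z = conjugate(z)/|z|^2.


|z|^2 = 144+36 = 180
1/z = (12 - 6i)/180

1/z = 0.0667 - 0.0333i


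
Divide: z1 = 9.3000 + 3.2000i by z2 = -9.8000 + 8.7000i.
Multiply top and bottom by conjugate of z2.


Conjugate of z2 = -9.8000 - 8.7000i
Numerator: (9.3000 + 3.2000i)(-9.8000 - 8.7000i) = -63.3000 - 112.2700i
Denominator: (-9.8)^2 + 8.7^2 = 171.73
Result = (-63.3000 - 112.2700i)/171.73

-0.3686 - 0.6538i


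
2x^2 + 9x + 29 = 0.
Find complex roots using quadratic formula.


disc = 9^2 - 4*2*29 = 81 - 232 = -151
sqrt(|disc|) = sqrt(151) = 12.2882
Real part = -9/(2*2) = -2.2500
Imag part = 12.2882/(2*2) = 3.0721

-2.2500 ± 3.0721i


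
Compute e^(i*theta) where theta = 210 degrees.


cos(210°) = -0.8660
sin(210°) = -0.5000

e^(i*210°) = -0.8660 - 0.5000i


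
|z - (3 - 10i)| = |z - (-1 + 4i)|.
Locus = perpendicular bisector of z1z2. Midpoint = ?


Equal distances means the locus is the perpendicular bisector of z1 and z2.
Midpoint = ((3+(-1))/2, (-10+4)/2) = (1.0000, -3.0000)

Perpendicular bisector through (1.0000, -3.0000)


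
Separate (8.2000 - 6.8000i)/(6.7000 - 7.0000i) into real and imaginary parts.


Multiply by conjugate: (8.2000 - 6.8000i)(6.7000 + 7.0000i) / (6.7^2 + (-7)^2)
Numerator real = 8.2*6.7 - (6.8)*(-7) = 102.54
Numerator imag = -6.8*6.7 - 8.2*(-7) = 11.84
Denominator = 93.89
Re(z) = 102.54/93.89 = 1.0921
Im(z) = 11.84/93.89 = 0.1261

Re(z) = 1.0921, Im(z) = 0.1261


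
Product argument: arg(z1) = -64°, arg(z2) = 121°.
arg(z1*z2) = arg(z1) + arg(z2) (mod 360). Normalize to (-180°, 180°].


arg(z1*z2) = -64° + 121° = 57°
Normalized to (-180°, 180°]: 57°

57°


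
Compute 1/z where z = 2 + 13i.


|z|^2 = 4+169 = 173
1/z = (2 - 13i)/173

1/z = 0.0116 - 0.0751i


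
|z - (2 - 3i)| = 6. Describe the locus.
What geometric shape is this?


|z - z0| = r is a circle with center z0 and radius r.
Center = (2, -3), radius = 6

Circle with center (2, -3) and radius 6


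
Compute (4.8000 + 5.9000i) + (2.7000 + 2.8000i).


Real: 4.8 + 2.7 = 7.5
Imag: 5.9 + 2.8 = 8.7

7.5000 + 8.7000i


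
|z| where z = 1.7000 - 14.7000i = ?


|z| = sqrt(1.7^2 + (-14.7)^2) = sqrt(2.89 + 216.09) = sqrt(218.98) = 14.7980

|z| = 14.7980


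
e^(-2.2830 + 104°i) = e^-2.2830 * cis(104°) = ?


e^-2.2830 = 0.101978
cos(104°) = -0.2419
sin(104°) = 0.9703
Real = 0.101978*(-0.2419) = -0.0247
Imag = 0.101978*0.9703 = 0.0989

-0.0247 + 0.0989i


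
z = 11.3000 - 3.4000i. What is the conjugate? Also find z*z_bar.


z_bar = 11.3000 + 3.4000i
z*z_bar = 11.3^2 + (-3.4)^2 = 127.69 + 11.56 = 139.25

z_bar = 11.3000 + 3.4000i, z*z_bar = 139.25


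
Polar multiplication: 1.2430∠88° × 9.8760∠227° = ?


r = 1.2430 * 9.8760 = 12.2759
theta = 88° + 227° = 315° = 315° (mod 360)

12.2759 cis(315°)


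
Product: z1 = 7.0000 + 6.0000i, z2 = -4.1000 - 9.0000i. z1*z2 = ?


Real = 7*(-4.1) - 6*(-9) = -28.7 - (-54) = 25.3
Imag = 7*(-9) - (4.1)*6 = -63 - (24.6) = -87.6

25.3000 - 87.6000i


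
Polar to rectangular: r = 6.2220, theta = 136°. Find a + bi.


a = 6.2220*cos(136°) = 6.2220*(-0.71934) = -4.4757
b = 6.2220*sin(136°) = 6.2220*0.69466 = 4.3222

-4.4757 + 4.3222i


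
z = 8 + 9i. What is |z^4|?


|z| = sqrt(64+81) = sqrt(145) = 12.0416
|z^4| = |z|^4 = (sqrt(145))^4 = 145^2 = 21025

|z^4| = 21025


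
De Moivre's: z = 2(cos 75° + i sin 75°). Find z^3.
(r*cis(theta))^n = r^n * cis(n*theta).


r^3 = 2^3 = 8
n*theta = 3*75° = 225° = 225° (mod 360)
a = 8*cos(225°) = -5.6569
b = 8*sin(225°) = -5.6569

8 cis(225°) = -5.6569 - 5.6569i


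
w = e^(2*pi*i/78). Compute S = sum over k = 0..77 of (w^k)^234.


The roots are w_k = w^k with w = e^(2*pi*i/78), and (w^k)^234 = (w^234)^k.
So S = 1 + u + u^2 + ... + u^(77) with u = w^234.
234 = 3*78 + 0, so 234 is a multiple of 78 and u = (w^78)^3 = 1.
Every one of the 78 terms equals 1: S = 78

S = 78
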